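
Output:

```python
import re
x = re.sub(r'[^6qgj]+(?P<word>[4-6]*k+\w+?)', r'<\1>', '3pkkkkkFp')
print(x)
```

This matches one or more of any character except [6qgj]; then zero or more of a character in [4-6], then one or more of the literal 'k', then one or more of a word character (lazy) (captured as 'word').
A non-greedy quantifier consumes as few characters as it can — just enough that the remainder of the pattern still matches from where it stops; whatever follows it matches normally.
Matches: at [0:8] → '3pkkkkkF'.
Each match is replaced using the text its own group 1 captured.

<kF>p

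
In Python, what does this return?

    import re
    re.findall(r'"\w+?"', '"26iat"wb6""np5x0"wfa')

Scanning left to right: at [0:7] → '"26iat"'; at [11:18] → '"np5x0"'.
No capturing groups, so `findall` returns the 2 full match strings.

['"26iat"', '"np5x0"']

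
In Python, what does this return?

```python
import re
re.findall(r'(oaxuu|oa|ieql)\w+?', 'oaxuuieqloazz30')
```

['oaxuu', 'oa']

Branches in `(...|...)` are attempted left-to-right; the first branch that allows the whole pattern to succeed is taken.
Matches: at [0:6] match 'oaxuui', group 1 = 'oaxuu'; at [9:12] match 'oaz', group 1 = 'oa'.
With a single group, `findall` returns only what that group captured — 2 items.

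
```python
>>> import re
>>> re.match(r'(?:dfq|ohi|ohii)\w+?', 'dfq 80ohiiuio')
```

None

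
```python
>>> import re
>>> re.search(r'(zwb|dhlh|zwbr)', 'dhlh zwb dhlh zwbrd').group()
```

The match spans [0:4] → 'dhlh'.

'dhlh'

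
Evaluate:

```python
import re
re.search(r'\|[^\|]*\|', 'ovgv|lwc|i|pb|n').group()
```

'|lwc|'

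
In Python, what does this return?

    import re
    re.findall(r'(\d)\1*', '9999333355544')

`\1` is not a pattern — it's the concrete string captured by group 1, re-applied verbatim.
Because there's exactly one group, `findall` drops the full match and keeps group 1 from each hit.

['9', '3', '5', '4']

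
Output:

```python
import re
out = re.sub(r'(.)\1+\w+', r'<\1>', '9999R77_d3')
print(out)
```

<9>

The backreference `\1` re-matches whatever the first group consumed, character for character.
Matches: at [0:10] → '9999R77_d3'.
The replacement refers to a captured group, so each match is rewritten using its own captured text.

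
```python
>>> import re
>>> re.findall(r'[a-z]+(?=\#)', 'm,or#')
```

The lookaround is zero-width — it requires the adjacent text to match without consuming it, so the asserted text isn't part of the match.
No capturing groups, so `findall` returns the 1 full match string.

['or']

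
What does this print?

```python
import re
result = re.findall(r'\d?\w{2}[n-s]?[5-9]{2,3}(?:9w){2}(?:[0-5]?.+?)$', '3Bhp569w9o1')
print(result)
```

[]

This matches optionally a digit, then exactly 2 of a word character; then optionally a character in [n-s], then 2 to 3 of a character in [5-9], then the literal '9w' repeated 2 times; then optionally a character in [0-5], then one or more of any character (lazy) (non-capturing group); then anchored at the end.
Since nothing is captured, `findall` lists the 0 matched substrings directly.
Nothing in the string satisfies the pattern, so the list is empty.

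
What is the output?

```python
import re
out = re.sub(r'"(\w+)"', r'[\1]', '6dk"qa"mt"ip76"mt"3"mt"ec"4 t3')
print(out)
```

Matches: at [3:7] → '"qa"'; at [9:15] → '"ip76"'; at [17:20] → '"3"'; at [22:26] → '"ec"'.
Each match is replaced using the text its own group 1 captured.

6dk[qa]mt[ip76]mt[3]mt[ec]4 t3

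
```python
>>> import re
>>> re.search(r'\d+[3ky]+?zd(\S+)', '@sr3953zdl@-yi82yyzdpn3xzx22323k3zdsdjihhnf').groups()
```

The pattern matches one or more of a digit, then one or more of one of [3ky] (lazy), then the literal 'zd'; then one or more of a non-whitespace character (captured).
`search` walks the string left to right and returns the first match it finds.
The match spans [3:43] → '3953zdl@-yi82yyzdpn3xzx22323k3zdsdjihhnf'.
Captured: group 1 = 'l@-yi82yyzdpn3xzx22323k3zdsdjihhnf'.

('l@-yi82yyzdpn3xzx22323k3zdsdjihhnf',)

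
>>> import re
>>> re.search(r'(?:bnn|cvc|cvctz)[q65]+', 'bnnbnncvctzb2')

`re.search` scans for the first position where the pattern succeeds.
Here the pattern never matches, so the call returns None.

None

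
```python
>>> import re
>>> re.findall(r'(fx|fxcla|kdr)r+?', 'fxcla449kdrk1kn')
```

One capturing group, so `findall` returns just the captured substring from each match — 0 in all.
Nothing in the string satisfies the pattern, so the list is empty.

[]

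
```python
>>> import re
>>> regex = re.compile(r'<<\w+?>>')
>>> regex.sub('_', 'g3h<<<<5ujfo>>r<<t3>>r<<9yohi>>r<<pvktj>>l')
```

'g3h<<_r_r_r_l'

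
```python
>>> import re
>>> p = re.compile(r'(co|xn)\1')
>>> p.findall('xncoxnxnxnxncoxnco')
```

['xn', 'xn']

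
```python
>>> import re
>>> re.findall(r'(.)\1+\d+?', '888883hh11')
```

A backreference is literal: `\1` must see the identical characters the first group matched.
Scanning left to right: at [0:6] match '888883', group 1 = '8'; at [6:9] match 'hh1', group 1 = 'h'.
With a single group, `findall` returns only what that group captured — 2 items.

['8', 'h']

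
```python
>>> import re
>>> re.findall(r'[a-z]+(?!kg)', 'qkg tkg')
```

['qkg', 'tkg']

The negative lookahead/lookbehind blocks any match where the forbidden context is present.
Since nothing is captured, `findall` lists the 2 matched substrings directly.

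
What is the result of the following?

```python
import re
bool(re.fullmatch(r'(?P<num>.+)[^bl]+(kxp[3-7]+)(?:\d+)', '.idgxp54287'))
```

False

Pattern: one or more of any character (captured as 'num'); then one or more of any character except [bl]; then the literal 'kxp', then one or more of a character in [3-7] (captured); then one or more of a digit (non-capturing group).
`re.fullmatch` is like wrapping the pattern in `^…$` (in single-line mode).
Here there's no way to consume every character, so the call returns None, and `bool(None)` is False.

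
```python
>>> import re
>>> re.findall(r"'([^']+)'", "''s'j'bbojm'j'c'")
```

['s', 'bbojm', 'c']

One capturing group, so `findall` returns just the captured substring from each match — 3 in all.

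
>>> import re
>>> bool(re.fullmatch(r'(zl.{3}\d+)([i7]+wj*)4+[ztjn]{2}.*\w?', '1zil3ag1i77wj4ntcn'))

This matches the literal 'zl', then exactly 3 of any character, then one or more of a digit (captured); then one or more of one of [i7], then the literal 'w', then zero or more of a literal 'j' (captured); then one or more of a literal '4'; then exactly 2 of one of [ztjn], then zero or more of any character, then optionally a word character.
`fullmatch` succeeds only if the pattern covers the string from start to end.
Here the pattern can't cover the whole string, so the call returns None, and `bool(None)` is False.

False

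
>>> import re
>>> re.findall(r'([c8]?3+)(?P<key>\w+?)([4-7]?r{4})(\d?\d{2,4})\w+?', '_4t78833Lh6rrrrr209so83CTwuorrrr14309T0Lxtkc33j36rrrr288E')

[('833', 'Lh6r', 'rrrr', '209'), ('83', 'CTwuo', 'rrrr', '14309'), ('c33', 'j3', '6rrrr', '288')]

The pattern matches optionally one of [c8], then one or more of a literal '3' (captured); then one or more of a word character (lazy) (captured as 'key'); then optionally a character in [4-7], then exactly 4 of the literal 'r' (captured); then optionally a digit, then 2 to 4 of a digit (captured); then one or more of a word character (lazy).
The `?` after the quantifier makes it lazy — it takes as little as possible before letting the rest of the pattern try.
Matches: at [5:20] match '833Lh6rrrrr209s', groups = ('833', 'Lh6r', 'rrrr', '209'); at [21:38] match '83CTwuorrrr14309T', groups = ('83', 'CTwuo', 'rrrr', '14309'); at [43:57] match 'c33j36rrrr288E', groups = ('c33', 'j3', '6rrrr', '288').
Multiple groups make `findall` return tuples — one 4-tuple for each match.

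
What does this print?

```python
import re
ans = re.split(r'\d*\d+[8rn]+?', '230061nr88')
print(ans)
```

This matches zero or more of a digit; then one or more of a digit, then one or more of one of [8rn] (lazy).
`split` removes every match and returns the 3 fragments in between.

['', 'r', '']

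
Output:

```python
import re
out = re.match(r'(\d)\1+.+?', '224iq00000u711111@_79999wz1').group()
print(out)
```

`re.match` won't scan ahead — the pattern has to work from the very first character.
The match spans [0:3] → '224'.

224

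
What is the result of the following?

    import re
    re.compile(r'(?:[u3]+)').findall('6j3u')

['3u']

This matches one or more of one of [u3] (non-capturing group).
`findall` yields the raw match text (1 of them) because the pattern has no groups.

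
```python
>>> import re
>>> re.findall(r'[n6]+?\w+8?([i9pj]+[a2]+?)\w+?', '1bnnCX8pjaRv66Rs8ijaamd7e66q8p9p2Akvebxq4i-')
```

This matches one or more of one of [n6] (lazy), then one or more of a word character, then optionally a literal '8'; then one or more of one of [i9pj], then one or more of one of [a2] (lazy) (captured); then one or more of a word character (lazy).
Matches: at [2:34] match 'nnCX8pjaRv66Rs8ijaamd7e66q8p9p2A', group 1 = 'p2'.
With a single group, `findall` returns only what that group captured — 1 item.

['p2']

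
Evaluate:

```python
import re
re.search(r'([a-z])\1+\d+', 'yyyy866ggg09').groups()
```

The backreference `\1` re-matches whatever the first group consumed, character for character.
`re.search` scans for the first position where the pattern succeeds.
The match spans [0:7] → 'yyyy866'.
Captured: group 1 = 'y'.

('y',)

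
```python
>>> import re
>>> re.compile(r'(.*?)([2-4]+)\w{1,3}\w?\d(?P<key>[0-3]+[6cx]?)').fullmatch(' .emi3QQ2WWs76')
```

None

The pattern matches zero or more of any character (lazy) (captured); then one or more of a character in [2-4] (captured); then 1 to 3 of a word character, then optionally a word character; then a digit; then one or more of a character in [0-3], then optionally one of [6cx] (captured as 'key').
For `fullmatch`, every character of the input must be accounted for by the pattern.
Here the string isn't matched end-to-end, so the call returns None.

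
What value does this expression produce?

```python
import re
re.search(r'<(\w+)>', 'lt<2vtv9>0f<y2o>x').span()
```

`search` walks the string left to right and returns the first match it finds.
The match spans [2:9] → '<2vtv9>'.
Captured: group 1 = '2vtv9'.

(2, 9)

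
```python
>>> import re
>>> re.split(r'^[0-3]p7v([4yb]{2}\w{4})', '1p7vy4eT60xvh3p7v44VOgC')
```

This matches anchored at the start of the string; then a character in [0-3], then the literal 'p7v'; then exactly 2 of one of [4yb], then exactly 4 of a word character (captured).
Matches to split on: at [0:10] → '1p7vy4eT60'.
The group in the pattern means `split` returns the separators' captures alongside the pieces.

['', 'y4eT60', 'xvh3p7v44VOgC']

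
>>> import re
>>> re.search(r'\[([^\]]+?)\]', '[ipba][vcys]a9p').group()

'[ipba]'

The match spans [0:6] → '[ipba]'.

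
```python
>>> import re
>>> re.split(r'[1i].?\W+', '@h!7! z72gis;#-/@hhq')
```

['@h!7! z72g', 'hhq']

Pattern: one of [1i], then optionally any character; then one or more of a non-word character.
Matches to split on: at [10:17] → 'is;#-/@'.
Each match becomes a cut point; 2 segments remain.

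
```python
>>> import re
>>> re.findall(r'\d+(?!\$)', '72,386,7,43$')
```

['72', '386', '7', '4']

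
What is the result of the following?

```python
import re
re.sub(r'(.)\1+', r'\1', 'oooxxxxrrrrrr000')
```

After group 1 captures some text, `\1` only succeeds where that same text appears again.
`\1` in the replacement pulls in group 1's text for each match.

'oxr0'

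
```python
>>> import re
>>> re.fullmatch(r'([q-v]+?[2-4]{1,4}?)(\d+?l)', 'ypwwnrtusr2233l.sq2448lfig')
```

Pattern: one or more of a character in [q-v] (lazy), then 1 to 4 of a character in [2-4] (lazy) (captured); then one or more of a digit (lazy), then a literal 'l' (captured).
For `fullmatch`, every character of the input must be accounted for by the pattern.
Here there's no way to consume every character, so the call returns None.

None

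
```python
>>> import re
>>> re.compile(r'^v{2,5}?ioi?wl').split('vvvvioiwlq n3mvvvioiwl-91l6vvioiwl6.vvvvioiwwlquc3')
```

Splitting on the pattern gives 2 pieces.

['', 'q n3mvvvioiwl-91l6vvioiwl6.vvvvioiwwlquc3']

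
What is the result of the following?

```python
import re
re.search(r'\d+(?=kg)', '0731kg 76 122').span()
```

(0, 4)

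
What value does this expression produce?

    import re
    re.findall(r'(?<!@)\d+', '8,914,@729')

A negative assertion filters positions out without eating any characters.
With no groups in the pattern, `findall` gives back each whole match — 3 here.

['8', '914', '29']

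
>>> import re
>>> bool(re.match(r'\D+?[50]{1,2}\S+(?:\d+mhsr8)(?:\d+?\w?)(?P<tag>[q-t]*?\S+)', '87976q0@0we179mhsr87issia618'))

The pattern matches one or more of a non-digit (lazy), then 1 to 2 of one of [50], then one or more of a non-whitespace character; then one or more of a digit, then the literal 'mhs', then the literal 'r8' (non-capturing group); then one or more of a digit (lazy), then optionally a word character (non-capturing group); then zero or more of a character in [q-t] (lazy), then one or more of a non-whitespace character (captured as 'tag').
`re.match` won't scan ahead — the pattern has to work from the very first character.
Here position 0 doesn't satisfy it, so the call returns None, and `bool(None)` is False.

False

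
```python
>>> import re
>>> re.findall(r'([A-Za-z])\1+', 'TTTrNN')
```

`\1` is not a pattern — it's the concrete string captured by group 1, re-applied verbatim.
With a single group, `findall` returns only what that group captured — 2 items.

['T', 'N']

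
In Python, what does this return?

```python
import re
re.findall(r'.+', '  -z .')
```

['  -z .']

The pattern matches one or more of any character.
Scanning left to right: at [0:6] → '  -z .'.
`findall` yields the raw match text (1 of them) because the pattern has no groups.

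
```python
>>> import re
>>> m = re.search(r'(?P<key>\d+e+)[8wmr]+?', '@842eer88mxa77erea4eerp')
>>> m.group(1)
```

Pattern: one or more of a digit, then one or more of a literal 'e' (captured as 'key'); then one or more of one of [8wmr] (lazy).
`search` walks the string left to right and returns the first match it finds.
The match spans [1:7] → '842eer'.
Captured: group 1 = '842ee'.

'842ee'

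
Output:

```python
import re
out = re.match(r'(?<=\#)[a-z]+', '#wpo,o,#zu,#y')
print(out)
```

With `match`, the pattern is implicitly anchored at the beginning.
Here the string doesn't start with a match, so the call returns None.

None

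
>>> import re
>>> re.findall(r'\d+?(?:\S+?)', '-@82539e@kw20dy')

['82', '53', '9e', '20']

Pattern: one or more of a digit (lazy); then one or more of a non-whitespace character (lazy) (non-capturing group).
A non-greedy quantifier consumes as few characters as it can — just enough that the remainder of the pattern still matches from where it stops; whatever follows it matches normally.
Scanning left to right: at [2:4] → '82'; at [4:6] → '53'; at [6:8] → '9e'; at [11:13] → '20'.
With no groups in the pattern, `findall` gives back each whole match — 4 here.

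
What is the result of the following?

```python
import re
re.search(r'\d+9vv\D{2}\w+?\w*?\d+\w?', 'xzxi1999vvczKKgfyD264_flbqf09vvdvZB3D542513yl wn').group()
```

This matches one or more of a digit; then the literal '9vv', then exactly 2 of a non-digit, then one or more of a word character (lazy); then zero or more of a word character (lazy), then one or more of a digit, then optionally a word character.
With the lazy modifier that quantifier settles for the fewest repetitions that let the rest of the pattern succeed (the atoms after it are unaffected and can still be greedy).
`re.search` tries every starting position until one works.
The match spans [4:22] → '1999vvczKKgfyD264_'.

'1999vvczKKgfyD264_'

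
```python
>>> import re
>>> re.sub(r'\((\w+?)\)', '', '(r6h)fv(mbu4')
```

Every occurrence is swapped for ''.

'fv(mbu4'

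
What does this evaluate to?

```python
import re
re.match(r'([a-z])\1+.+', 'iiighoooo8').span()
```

With `match`, the pattern is implicitly anchored at the beginning.
The match spans [0:10] → 'iiighoooo8'.

(0, 10)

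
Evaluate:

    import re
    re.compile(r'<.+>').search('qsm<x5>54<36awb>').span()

(3, 16)

The match spans [3:16] → '<x5>54<36awb>'.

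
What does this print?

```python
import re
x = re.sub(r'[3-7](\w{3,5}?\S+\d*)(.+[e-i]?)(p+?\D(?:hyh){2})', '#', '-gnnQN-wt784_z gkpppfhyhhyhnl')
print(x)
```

Pattern: a character in [3-7]; then 3 to 5 of a word character (lazy), then one or more of a non-whitespace character, then zero or more of a digit (captured); then one or more of any character, then optionally a character in [e-i] (captured); then one or more of a literal 'p' (lazy), then a non-digit, then the literal 'hyh' repeated 2 times (captured).
Matches: at [9:27] → '784_z gkpppfhyhhyh'.
`sub` substitutes '#' at each match site.

-gnnQN-wt#nl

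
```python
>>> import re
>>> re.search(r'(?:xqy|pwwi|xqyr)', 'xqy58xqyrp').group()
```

'xqy'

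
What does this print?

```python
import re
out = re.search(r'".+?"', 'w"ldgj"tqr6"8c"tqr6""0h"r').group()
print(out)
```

The match spans [1:7] → '"ldgj"'.

"ldgj"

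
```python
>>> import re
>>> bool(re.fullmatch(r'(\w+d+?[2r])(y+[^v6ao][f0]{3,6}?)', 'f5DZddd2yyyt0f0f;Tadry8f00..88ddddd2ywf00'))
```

Pattern: one or more of a word character, then one or more of a literal 'd' (lazy), then one of [2r] (captured); then one or more of a literal 'y', then any character except [v6ao], then 3 to 6 of one of [f0] (lazy) (captured).
`re.fullmatch` is like wrapping the pattern in `^…$` (in single-line mode).
Here the pattern can't cover the whole string, so the call returns None, and `bool(None)` is False.

False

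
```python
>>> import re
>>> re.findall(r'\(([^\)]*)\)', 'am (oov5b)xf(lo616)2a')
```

With a single group, `findall` returns only what that group captured — 2 items.

['oov5b', 'lo616']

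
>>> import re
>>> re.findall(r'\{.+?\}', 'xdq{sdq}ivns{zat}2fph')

Since nothing is captured, `findall` lists the 2 matched substrings directly.

['{sdq}', '{zat}']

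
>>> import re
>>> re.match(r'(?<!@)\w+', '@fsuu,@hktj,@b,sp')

None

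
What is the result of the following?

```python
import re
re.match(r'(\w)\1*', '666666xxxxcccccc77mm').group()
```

'666666'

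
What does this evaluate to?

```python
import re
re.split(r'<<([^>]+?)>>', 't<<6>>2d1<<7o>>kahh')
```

['t', '6', '2d1', '7o', 'kahh']

The group in the pattern means `split` returns the separators' captures alongside the pieces.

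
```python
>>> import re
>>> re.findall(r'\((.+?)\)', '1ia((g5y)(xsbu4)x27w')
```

With a single group, `findall` returns only what that group captured — 2 items.

['(g5y', 'xsbu4']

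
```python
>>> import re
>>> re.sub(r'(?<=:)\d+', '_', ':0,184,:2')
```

Lookahead/lookbehind check context without consuming it, so the matched span excludes the asserted characters.
Every occurrence is swapped for '_'.

':_,184,:_'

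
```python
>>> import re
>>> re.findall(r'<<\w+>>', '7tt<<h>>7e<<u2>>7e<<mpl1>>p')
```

`findall` yields the raw match text (3 of them) because the pattern has no groups.

['<<h>>', '<<u2>>', '<<mpl1>>']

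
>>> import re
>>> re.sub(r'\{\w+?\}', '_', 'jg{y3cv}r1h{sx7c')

'jg_r1h{sx7c'

Matches: at [2:8] → '{y3cv}'.
`sub` substitutes '_' at each match site.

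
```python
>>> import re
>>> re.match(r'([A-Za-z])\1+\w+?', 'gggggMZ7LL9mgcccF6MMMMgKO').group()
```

'gggggM'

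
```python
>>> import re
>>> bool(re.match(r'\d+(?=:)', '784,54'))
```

False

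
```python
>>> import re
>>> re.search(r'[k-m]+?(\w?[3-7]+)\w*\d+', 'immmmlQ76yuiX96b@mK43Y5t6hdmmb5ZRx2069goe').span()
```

(1, 15)

Pattern: one or more of a character in [k-m] (lazy); then optionally a word character, then one or more of a character in [3-7] (captured); then zero or more of a word character, then one or more of a digit.
Unlike `match`, `search` isn't anchored — it looks for the pattern anywhere in the string.
The match spans [1:15] → 'mmmmlQ76yuiX96'.
Captured: group 1 = 'Q76'.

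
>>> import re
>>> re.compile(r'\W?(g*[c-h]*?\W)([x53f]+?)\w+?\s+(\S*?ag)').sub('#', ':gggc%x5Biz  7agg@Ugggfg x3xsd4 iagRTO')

'#g@U#RTO'

The pattern matches optionally a non-word character; then zero or more of the literal 'g', then zero or more of a character in [c-h] (lazy), then a non-word character (captured); then one or more of one of [x53f] (lazy) (captured); then one or more of a word character (lazy), then one or more of whitespace; then zero or more of a non-whitespace character (lazy), then the literal 'ag' (captured).
Matches: at [0:16] → ':gggc%x5Biz  7ag'; at [19:35] → 'gggfg x3xsd4 iag'.
Every occurrence is swapped for '#'.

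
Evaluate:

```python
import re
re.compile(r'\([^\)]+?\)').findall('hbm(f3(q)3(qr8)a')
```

Walking the string: at [3:9] → '(f3(q)'; at [10:15] → '(qr8)'.
No capturing groups, so `findall` returns the 2 full match strings.

['(f3(q)', '(qr8)']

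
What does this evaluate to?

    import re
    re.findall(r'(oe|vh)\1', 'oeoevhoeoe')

['oe', 'oe']

A backreference is literal: `\1` must see the identical characters the first group matched.
One capturing group, so `findall` returns just the captured substring from each match — 2 in all.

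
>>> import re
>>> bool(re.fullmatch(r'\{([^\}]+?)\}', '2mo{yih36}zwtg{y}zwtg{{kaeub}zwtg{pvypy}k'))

`re.fullmatch` is like wrapping the pattern in `^…$` (in single-line mode).
Here the pattern can't cover the whole string, so the call returns None, and `bool(None)` is False.

False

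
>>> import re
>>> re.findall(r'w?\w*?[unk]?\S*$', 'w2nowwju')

The pattern matches optionally a literal 'w', then zero or more of a word character (lazy); then optionally one of [unk], then zero or more of a non-whitespace character; then anchored at the end.
Matches: at [0:8] → 'w2nowwju'; at [8:8] → ''.
Since nothing is captured, `findall` lists the 2 matched substrings directly.

['w2nowwju', '']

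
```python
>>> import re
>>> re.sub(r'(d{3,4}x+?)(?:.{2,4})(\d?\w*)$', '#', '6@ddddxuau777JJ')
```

The pattern matches 3 to 4 of a literal 'd', then one or more of a literal 'x' (lazy) (captured); then 2 to 4 of any character (non-capturing group); then optionally a digit, then zero or more of a word character (captured); then anchored at the end.
Matches: at [2:15] → 'ddddxuau777JJ'.
`sub` substitutes '#' at each match site.

'6@#'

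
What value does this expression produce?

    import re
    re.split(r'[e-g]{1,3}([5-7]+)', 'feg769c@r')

The group in the pattern means `split` returns the separators' captures alongside the pieces.

['', '76', '9c@r']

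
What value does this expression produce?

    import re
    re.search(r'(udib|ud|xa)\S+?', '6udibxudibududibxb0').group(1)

Alternation tries branches left to right and keeps the first one that lets the overall match succeed at that position.
`re.search` scans for the first position where the pattern succeeds.
The match spans [1:6] → 'udibx'.
Captured: group 1 = 'udib'.

'udib'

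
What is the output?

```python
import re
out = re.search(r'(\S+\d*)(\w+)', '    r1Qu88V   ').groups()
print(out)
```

The match spans [4:11] → 'r1Qu88V'.
Captured: group 1 = 'r1Qu88', group 2 = 'V'.

('r1Qu88', 'V')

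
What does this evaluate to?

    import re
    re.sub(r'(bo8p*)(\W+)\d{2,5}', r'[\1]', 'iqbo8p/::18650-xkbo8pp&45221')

'iq[bo8p]-xk[bo8pp]'

This matches the literal 'bo8', then zero or more of the literal 'p' (captured); then one or more of a non-word character (captured); then 2 to 5 of a digit.
The replacement refers to a captured group, so each match is rewritten using its own captured text.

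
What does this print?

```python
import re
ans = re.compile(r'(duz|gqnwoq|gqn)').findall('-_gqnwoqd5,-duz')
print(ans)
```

['gqnwoq', 'duz']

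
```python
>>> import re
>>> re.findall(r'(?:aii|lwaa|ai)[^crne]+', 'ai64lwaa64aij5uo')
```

['ai64lwaa64aij5uo']

Matches: at [0:16] → 'ai64lwaa64aij5uo'.
With no groups in the pattern, `findall` gives back each whole match — 1 here.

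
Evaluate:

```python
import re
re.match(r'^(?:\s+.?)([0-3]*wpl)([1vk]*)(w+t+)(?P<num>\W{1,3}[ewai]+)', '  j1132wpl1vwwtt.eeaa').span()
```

(0, 21)

`re.match` only tries the pattern at the start of the string.
The match spans [0:21] → '  j1132wpl1vwwtt.eeaa'.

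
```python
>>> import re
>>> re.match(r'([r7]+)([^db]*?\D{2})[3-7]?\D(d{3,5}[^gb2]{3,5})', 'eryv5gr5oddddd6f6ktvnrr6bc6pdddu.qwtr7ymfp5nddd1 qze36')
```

None

`re.match` only tries the pattern at the start of the string.
Here the pattern fails at index 0, so the call returns None.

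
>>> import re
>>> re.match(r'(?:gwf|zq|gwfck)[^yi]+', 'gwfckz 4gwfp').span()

(0, 12)

`re.match` won't scan ahead — the pattern has to work from the very first character.
The match spans [0:12] → 'gwfckz 4gwfp'.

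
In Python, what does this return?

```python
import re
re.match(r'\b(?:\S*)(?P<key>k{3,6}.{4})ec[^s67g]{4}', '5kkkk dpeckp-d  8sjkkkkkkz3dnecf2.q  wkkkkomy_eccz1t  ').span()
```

The pattern matches a word boundary (`\b`, zero-width); then zero or more of a non-whitespace character (non-capturing group); then 3 to 6 of the literal 'k', then exactly 4 of any character (captured as 'key'); then the literal 'ec', then exactly 4 of any character except [s67g].
`match` is anchored at position 0; if the pattern doesn't fit there, it returns None.
The match spans [0:14] → '5kkkk dpeckp-d'.
Captured: group 1 = 'kkkk dp'.

(0, 14)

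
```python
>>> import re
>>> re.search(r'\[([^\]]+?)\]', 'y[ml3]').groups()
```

`re.search` scans for the first position where the pattern succeeds.
The match spans [1:6] → '[ml3]'.
Captured: group 1 = 'ml3'.

('ml3',)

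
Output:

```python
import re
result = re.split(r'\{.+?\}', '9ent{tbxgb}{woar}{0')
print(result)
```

['9ent', '', '{0']

A `+?`/`*?`/`{m,n}?` starts at its minimum and grows only as far as needed for what follows to match.
Splitting on the pattern gives 3 pieces.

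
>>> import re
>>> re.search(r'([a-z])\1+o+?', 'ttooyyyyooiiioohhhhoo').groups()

('t',)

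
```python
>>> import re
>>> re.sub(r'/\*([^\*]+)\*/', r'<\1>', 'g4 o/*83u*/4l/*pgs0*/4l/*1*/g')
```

'g4 o<83u>4l<pgs0>4l<1>g'

Each match is replaced using the text its own group 1 captured.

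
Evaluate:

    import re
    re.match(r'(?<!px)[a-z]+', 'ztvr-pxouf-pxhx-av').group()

The negative lookahead/lookbehind blocks any match where the forbidden context is present.
`match` is anchored at position 0; if the pattern doesn't fit there, it returns None.
The match spans [0:4] → 'ztvr'.

'ztvr'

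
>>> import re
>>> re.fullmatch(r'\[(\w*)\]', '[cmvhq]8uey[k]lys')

None

For `fullmatch`, every character of the input must be accounted for by the pattern.
Here the string isn't matched end-to-end, so the call returns None.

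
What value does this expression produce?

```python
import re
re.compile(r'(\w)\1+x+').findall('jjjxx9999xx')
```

['j', '9']

`\1` has to match the exact text group 1 already captured.
Matches: at [0:5] match 'jjjxx', group 1 = 'j'; at [5:11] match '9999xx', group 1 = '9'.
Because there's exactly one group, `findall` drops the full match and keeps group 1 from each hit.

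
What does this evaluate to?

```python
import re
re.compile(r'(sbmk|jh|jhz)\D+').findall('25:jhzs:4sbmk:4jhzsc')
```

The regex engine tests alternatives in the order written; an earlier branch that matches wins even if a later one would match more.
Walking the string: at [3:8] match 'jhzs:', group 1 = 'jh'; at [9:14] match 'sbmk:', group 1 = 'sbmk'; at [15:20] match 'jhzsc', group 1 = 'jh'.
`findall` collects group 1 from each match (3 total).

['jh', 'sbmk', 'jh']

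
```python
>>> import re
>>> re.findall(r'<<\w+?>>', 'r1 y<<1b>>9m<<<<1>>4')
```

['<<1b>>', '<<1>>']

Since nothing is captured, `findall` lists the 2 matched substrings directly.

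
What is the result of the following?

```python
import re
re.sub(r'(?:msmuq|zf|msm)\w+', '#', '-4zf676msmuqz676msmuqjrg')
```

'-4#'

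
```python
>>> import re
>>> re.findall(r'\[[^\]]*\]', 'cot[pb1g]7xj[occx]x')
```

['[pb1g]', '[occx]']

`findall` yields the raw match text (2 of them) because the pattern has no groups.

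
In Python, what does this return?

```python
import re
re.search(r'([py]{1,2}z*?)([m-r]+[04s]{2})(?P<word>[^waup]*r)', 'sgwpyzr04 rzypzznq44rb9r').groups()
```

Pattern: 1 to 2 of one of [py], then zero or more of the literal 'z' (lazy) (captured); then one or more of a character in [m-r], then exactly 2 of one of [04s] (captured); then zero or more of any character except [waup], then a literal 'r' (captured as 'word').
`re.search` tries every starting position until one works.
The match spans [3:11] → 'pyzr04 r'.
Captured: group 1 = 'pyz', group 2 = 'r04', group 3 = ' r'.

('pyz', 'r04', ' r')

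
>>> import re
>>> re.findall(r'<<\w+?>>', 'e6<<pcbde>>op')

Matches: at [2:11] → '<<pcbde>>'.
Since nothing is captured, `findall` lists the 1 matched substring directly.

['<<pcbde>>']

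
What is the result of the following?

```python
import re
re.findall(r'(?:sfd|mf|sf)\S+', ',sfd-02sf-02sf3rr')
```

['sfd-02sf-02sf3rr']

Matches: at [1:17] → 'sfd-02sf-02sf3rr'.
Since nothing is captured, `findall` lists the 1 matched substring directly.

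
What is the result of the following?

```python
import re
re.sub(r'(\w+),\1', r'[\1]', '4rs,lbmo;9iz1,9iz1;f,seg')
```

'4rs,lbmo;[9iz1];f,seg'

`\1` is not a pattern — it's the concrete string captured by group 1, re-applied verbatim.
Matches: at [9:18] → '9iz1,9iz1'.
`\1` in the replacement pulls in group 1's text for each match.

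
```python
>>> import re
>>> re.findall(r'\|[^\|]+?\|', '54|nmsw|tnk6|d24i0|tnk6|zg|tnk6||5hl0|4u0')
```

`findall` yields the raw match text (4 of them) because the pattern has no groups.

['|nmsw|', '|d24i0|', '|zg|', '|5hl0|']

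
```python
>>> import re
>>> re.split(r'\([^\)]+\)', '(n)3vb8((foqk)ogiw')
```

The string is cut at each match, leaving 3 pieces.

['', '3vb8', 'ogiw']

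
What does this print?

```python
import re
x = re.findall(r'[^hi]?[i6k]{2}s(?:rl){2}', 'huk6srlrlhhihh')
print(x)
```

No capturing groups, so `findall` returns the 1 full match string.

['uk6srlrl']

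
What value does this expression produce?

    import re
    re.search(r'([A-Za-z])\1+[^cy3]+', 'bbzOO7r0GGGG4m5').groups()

('b',)

A backreference is literal: `\1` must see the identical characters the first group matched.
`re.search` scans for the first position where the pattern succeeds.
The match spans [0:15] → 'bbzOO7r0GGGG4m5'.
Captured: group 1 = 'b'.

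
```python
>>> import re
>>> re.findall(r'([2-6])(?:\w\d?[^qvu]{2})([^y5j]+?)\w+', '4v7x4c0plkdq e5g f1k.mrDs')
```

This matches a character in [2-6] (captured); then a word character, then optionally a digit, then exactly 2 of any character except [qvu] (non-capturing group); then one or more of any character except [y5j] (lazy) (captured); then one or more of a word character.
Scanning left to right: at [0:12] match '4v7x4c0plkdq', groups = ('4', 'c'); at [14:20] match '5g f1k', groups = ('5', '1').
With 2 capturing groups, `findall` returns a 2-tuple per match.

[('4', 'c'), ('5', '1')]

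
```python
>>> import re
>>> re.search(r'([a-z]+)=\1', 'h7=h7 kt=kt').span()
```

`\1` has to match the exact text group 1 already captured.
The match spans [6:11] → 'kt=kt'.

(6, 11)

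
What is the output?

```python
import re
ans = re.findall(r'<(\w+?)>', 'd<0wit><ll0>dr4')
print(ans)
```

['0wit', 'll0']

Walking the string: at [1:7] match '<0wit>', group 1 = '0wit'; at [7:12] match '<ll0>', group 1 = 'll0'.
Because there's exactly one group, `findall` drops the full match and keeps group 1 from each hit.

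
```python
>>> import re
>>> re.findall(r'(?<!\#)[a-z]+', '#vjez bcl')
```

Because the assertion is negative and zero-width, positions next to the forbidden text are skipped.
Scanning left to right: at [2:5] → 'jez'; at [6:9] → 'bcl'.
No capturing groups, so `findall` returns the 2 full match strings.

['jez', 'bcl']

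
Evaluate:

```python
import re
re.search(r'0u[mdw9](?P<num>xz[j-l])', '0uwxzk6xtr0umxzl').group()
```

'0uwxzk'

Pattern: the literal '0u', then one of [mdw9]; then the literal 'xz', then a character in [j-l] (captured as 'num').
The match spans [0:6] → '0uwxzk'.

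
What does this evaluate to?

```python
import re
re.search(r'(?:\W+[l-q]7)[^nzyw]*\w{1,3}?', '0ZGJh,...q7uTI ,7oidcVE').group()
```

Pattern: one or more of a non-word character, then a character in [l-q], then a literal '7' (non-capturing group); then zero or more of any character except [nzyw], then 1 to 3 of a word character (lazy).
`re.search` tries every starting position until one works.
The match spans [5:23] → ',...q7uTI ,7oidcVE'.

',...q7uTI ,7oidcVE'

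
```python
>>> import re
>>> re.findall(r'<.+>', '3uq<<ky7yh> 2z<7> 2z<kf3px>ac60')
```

Matches: at [3:27] → '<<ky7yh> 2z<7> 2z<kf3px>'.
Since nothing is captured, `findall` lists the 1 matched substring directly.

['<<ky7yh> 2z<7> 2z<kf3px>']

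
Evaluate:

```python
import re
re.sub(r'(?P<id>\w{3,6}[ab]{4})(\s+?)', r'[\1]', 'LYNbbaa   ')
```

'[LYNbbaa]  '

This matches 3 to 6 of a word character, then exactly 4 of one of [ab] (captured as 'id'); then one or more of whitespace (lazy) (captured).
A non-greedy quantifier consumes as few characters as it can — just enough that the remainder of the pattern still matches from where it stops; whatever follows it matches normally.
Matches: at [0:8] → 'LYNbbaa '.
Each match is replaced using the text its own group 1 captured.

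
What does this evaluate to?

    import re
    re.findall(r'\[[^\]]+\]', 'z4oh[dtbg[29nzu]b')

Walking the string: at [4:16] → '[dtbg[29nzu]'.
No capturing groups, so `findall` returns the 1 full match string.

['[dtbg[29nzu]']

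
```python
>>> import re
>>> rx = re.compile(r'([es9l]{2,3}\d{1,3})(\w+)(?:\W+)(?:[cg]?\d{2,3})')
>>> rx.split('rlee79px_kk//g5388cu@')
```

['r', 'lee79', 'px_kk', '8cu@']

The pattern matches 2 to 3 of one of [es9l], then 1 to 3 of a digit (captured); then one or more of a word character (captured); then one or more of a non-word character (non-capturing group); then optionally one of [cg], then 2 to 3 of a digit (non-capturing group).
Because the pattern has a capturing group, `split` also inserts each captured text between the pieces.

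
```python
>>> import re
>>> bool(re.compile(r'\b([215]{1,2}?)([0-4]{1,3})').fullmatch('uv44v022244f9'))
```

False

Pattern: a word boundary (`\b`, zero-width); then 1 to 2 of one of [215] (lazy) (captured); then 1 to 3 of a character in [0-4] (captured).
`re.fullmatch` requires the pattern to consume the entire string.
Here the string isn't matched end-to-end, so the call returns None, and `bool(None)` is False.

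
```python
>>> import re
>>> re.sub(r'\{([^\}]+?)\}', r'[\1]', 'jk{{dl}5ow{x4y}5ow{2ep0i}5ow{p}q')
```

'jk[{dl]5ow[x4y]5ow[2ep0i]5ow[p]q'

Matches: at [2:7] → '{{dl}'; at [10:15] → '{x4y}'; at [18:25] → '{2ep0i}'; at [28:31] → '{p}'.
The replacement refers to a captured group, so each match is rewritten using its own captured text.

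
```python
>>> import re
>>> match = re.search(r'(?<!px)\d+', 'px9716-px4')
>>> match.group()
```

The negative lookaround is zero-width — it rules out positions where the adjacent text would match, without consuming anything.
`re.search` tries every starting position until one works.
The match spans [3:6] → '716'.

'716'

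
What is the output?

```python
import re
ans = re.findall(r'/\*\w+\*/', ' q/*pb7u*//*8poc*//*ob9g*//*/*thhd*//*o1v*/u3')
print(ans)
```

Since nothing is captured, `findall` lists the 5 matched substrings directly.

['/*pb7u*/', '/*8poc*/', '/*ob9g*/', '/*thhd*/', '/*o1v*/']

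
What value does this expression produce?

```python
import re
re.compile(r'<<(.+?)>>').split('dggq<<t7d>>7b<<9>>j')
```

['dggq', 't7d', '7b', '9', 'j']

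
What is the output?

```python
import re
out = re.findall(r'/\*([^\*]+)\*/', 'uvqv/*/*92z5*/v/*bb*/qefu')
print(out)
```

['92z5', 'bb']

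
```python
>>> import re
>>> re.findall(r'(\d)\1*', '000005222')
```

A backreference is literal: `\1` must see the identical characters the first group matched.
Walking the string: at [0:5] match '00000', group 1 = '0'; at [5:6] match '5', group 1 = '5'; at [6:9] match '222', group 1 = '2'.
One capturing group, so `findall` returns just the captured substring from each match — 3 in all.

['0', '5', '2']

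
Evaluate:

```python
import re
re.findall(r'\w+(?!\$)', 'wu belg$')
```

The negative lookahead/lookbehind blocks any match where the forbidden context is present.
Scanning left to right: at [0:2] → 'wu'; at [3:6] → 'bel'.
`findall` yields the raw match text (2 of them) because the pattern has no groups.

['wu', 'bel']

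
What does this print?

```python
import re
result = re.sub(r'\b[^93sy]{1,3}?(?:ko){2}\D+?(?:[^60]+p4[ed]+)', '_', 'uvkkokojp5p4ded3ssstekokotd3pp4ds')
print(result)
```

_s

This matches a word boundary (`\b`, zero-width); then 1 to 3 of any character except [93sy] (lazy), then the literal 'ko' repeated 2 times, then one or more of a non-digit (lazy); then one or more of any character except [60], then the literal 'p4', then one or more of one of [ed] (non-capturing group).
Matches: at [0:32] → 'uvkkokojp5p4ded3ssstekokotd3pp4d'.
`sub` substitutes '_' at each match site.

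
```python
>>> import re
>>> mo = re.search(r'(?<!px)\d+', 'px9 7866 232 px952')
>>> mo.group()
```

`(?!…)`/`(?<!…)` only lets a position through if the neighbouring text does NOT match; no characters are consumed.
`re.search` scans for the first position where the pattern succeeds.
The match spans [4:8] → '7866'.

'7866'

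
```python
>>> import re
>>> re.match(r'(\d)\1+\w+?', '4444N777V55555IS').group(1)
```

The match spans [0:5] → '4444N'.
Captured: group 1 = '4'.

'4'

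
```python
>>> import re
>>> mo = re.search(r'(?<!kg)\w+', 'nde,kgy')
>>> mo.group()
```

The negative lookaround is zero-width — it rules out positions where the adjacent text would match, without consuming anything.
`search` walks the string left to right and returns the first match it finds.
The match spans [0:3] → 'nde'.

'nde'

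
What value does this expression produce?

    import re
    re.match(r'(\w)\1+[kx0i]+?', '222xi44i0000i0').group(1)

'2'

A backreference is literal: `\1` must see the identical characters the first group matched.
With `match`, the pattern is implicitly anchored at the beginning.
The match spans [0:4] → '222x'.
Captured: group 1 = '2'.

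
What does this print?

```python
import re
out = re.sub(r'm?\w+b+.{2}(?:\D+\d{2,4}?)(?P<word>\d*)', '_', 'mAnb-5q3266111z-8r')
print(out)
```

_z-8r

This matches optionally a literal 'm', then one or more of a word character; then one or more of a literal 'b', then exactly 2 of any character; then one or more of a non-digit, then 2 to 4 of a digit (lazy) (non-capturing group); then zero or more of a digit (captured as 'word').
Matches: at [0:14] → 'mAnb-5q3266111'.
`sub` substitutes '_' at each match site.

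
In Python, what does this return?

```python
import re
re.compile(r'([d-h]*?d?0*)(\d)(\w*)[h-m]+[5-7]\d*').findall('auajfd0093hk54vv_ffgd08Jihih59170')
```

[('fd00', '9', '3hk54vv_ffgd08Jihi')]

This matches zero or more of a character in [d-h] (lazy), then optionally the literal 'd', then zero or more of a literal '0' (captured); then a digit (captured); then zero or more of a word character (captured); then one or more of a character in [h-m]; then a character in [5-7], then zero or more of a digit.
Scanning left to right: at [4:33] match 'fd0093hk54vv_ffgd08Jihih59170', groups = ('fd00', '9', '3hk54vv_ffgd08Jihi').
Multiple groups make `findall` return tuples — one 3-tuple for the one match.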